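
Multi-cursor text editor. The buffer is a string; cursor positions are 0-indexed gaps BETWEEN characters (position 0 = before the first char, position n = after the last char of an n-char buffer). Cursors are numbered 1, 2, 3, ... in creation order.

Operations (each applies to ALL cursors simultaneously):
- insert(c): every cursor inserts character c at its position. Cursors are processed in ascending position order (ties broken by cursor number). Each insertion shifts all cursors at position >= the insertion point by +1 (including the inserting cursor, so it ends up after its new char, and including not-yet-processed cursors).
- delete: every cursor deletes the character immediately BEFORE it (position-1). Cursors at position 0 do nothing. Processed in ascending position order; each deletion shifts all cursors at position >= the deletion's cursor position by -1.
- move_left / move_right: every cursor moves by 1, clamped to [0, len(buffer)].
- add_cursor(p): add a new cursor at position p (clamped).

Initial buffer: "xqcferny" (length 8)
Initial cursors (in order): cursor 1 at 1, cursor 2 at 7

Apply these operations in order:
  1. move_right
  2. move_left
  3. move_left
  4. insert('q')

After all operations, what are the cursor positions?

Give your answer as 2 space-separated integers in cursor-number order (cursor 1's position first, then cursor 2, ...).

Answer: 1 8

Derivation:
After op 1 (move_right): buffer="xqcferny" (len 8), cursors c1@2 c2@8, authorship ........
After op 2 (move_left): buffer="xqcferny" (len 8), cursors c1@1 c2@7, authorship ........
After op 3 (move_left): buffer="xqcferny" (len 8), cursors c1@0 c2@6, authorship ........
After op 4 (insert('q')): buffer="qxqcferqny" (len 10), cursors c1@1 c2@8, authorship 1......2..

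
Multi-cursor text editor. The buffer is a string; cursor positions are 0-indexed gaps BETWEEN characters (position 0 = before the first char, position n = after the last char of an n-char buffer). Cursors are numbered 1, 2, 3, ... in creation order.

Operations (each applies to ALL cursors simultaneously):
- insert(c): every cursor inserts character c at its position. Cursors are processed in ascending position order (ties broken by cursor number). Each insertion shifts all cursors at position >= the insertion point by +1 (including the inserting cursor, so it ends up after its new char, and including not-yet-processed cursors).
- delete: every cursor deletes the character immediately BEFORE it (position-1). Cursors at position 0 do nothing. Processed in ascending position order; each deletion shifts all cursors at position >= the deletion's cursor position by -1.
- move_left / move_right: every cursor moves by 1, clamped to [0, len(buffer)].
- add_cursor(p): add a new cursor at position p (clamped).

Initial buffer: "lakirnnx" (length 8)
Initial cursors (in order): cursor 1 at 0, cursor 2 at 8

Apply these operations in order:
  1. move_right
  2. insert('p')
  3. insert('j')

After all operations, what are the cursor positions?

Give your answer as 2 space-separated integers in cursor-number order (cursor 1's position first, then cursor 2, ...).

Answer: 3 12

Derivation:
After op 1 (move_right): buffer="lakirnnx" (len 8), cursors c1@1 c2@8, authorship ........
After op 2 (insert('p')): buffer="lpakirnnxp" (len 10), cursors c1@2 c2@10, authorship .1.......2
After op 3 (insert('j')): buffer="lpjakirnnxpj" (len 12), cursors c1@3 c2@12, authorship .11.......22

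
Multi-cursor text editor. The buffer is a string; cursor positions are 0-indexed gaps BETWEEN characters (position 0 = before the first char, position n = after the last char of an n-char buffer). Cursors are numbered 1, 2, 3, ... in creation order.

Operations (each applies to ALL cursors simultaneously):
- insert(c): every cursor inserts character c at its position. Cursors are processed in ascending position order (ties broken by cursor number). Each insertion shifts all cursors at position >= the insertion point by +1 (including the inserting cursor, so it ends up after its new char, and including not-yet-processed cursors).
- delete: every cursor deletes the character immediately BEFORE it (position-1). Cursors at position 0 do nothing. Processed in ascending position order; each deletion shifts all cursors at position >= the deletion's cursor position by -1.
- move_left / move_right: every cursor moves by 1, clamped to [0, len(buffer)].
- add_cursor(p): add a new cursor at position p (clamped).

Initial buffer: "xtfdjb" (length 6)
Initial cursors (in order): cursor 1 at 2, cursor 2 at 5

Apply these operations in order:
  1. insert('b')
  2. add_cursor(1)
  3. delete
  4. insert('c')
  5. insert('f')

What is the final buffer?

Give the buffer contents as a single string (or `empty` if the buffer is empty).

Answer: cftcffdjcfb

Derivation:
After op 1 (insert('b')): buffer="xtbfdjbb" (len 8), cursors c1@3 c2@7, authorship ..1...2.
After op 2 (add_cursor(1)): buffer="xtbfdjbb" (len 8), cursors c3@1 c1@3 c2@7, authorship ..1...2.
After op 3 (delete): buffer="tfdjb" (len 5), cursors c3@0 c1@1 c2@4, authorship .....
After op 4 (insert('c')): buffer="ctcfdjcb" (len 8), cursors c3@1 c1@3 c2@7, authorship 3.1...2.
After op 5 (insert('f')): buffer="cftcffdjcfb" (len 11), cursors c3@2 c1@5 c2@10, authorship 33.11...22.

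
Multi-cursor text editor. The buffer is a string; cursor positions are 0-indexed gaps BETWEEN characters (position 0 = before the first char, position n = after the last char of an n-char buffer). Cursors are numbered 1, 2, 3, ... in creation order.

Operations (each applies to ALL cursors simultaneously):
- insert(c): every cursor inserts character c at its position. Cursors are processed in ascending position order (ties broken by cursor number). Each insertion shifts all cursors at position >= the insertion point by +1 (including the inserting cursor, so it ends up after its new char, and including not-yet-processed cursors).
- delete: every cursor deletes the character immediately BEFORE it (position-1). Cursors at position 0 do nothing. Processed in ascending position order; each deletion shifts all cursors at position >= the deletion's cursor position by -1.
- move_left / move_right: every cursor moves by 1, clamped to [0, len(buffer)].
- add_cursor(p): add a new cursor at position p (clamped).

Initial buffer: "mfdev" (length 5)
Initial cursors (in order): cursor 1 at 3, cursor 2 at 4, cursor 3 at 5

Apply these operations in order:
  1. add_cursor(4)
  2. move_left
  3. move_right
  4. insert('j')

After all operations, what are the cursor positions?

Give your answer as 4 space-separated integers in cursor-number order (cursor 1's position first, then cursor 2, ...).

After op 1 (add_cursor(4)): buffer="mfdev" (len 5), cursors c1@3 c2@4 c4@4 c3@5, authorship .....
After op 2 (move_left): buffer="mfdev" (len 5), cursors c1@2 c2@3 c4@3 c3@4, authorship .....
After op 3 (move_right): buffer="mfdev" (len 5), cursors c1@3 c2@4 c4@4 c3@5, authorship .....
After op 4 (insert('j')): buffer="mfdjejjvj" (len 9), cursors c1@4 c2@7 c4@7 c3@9, authorship ...1.24.3

Answer: 4 7 9 7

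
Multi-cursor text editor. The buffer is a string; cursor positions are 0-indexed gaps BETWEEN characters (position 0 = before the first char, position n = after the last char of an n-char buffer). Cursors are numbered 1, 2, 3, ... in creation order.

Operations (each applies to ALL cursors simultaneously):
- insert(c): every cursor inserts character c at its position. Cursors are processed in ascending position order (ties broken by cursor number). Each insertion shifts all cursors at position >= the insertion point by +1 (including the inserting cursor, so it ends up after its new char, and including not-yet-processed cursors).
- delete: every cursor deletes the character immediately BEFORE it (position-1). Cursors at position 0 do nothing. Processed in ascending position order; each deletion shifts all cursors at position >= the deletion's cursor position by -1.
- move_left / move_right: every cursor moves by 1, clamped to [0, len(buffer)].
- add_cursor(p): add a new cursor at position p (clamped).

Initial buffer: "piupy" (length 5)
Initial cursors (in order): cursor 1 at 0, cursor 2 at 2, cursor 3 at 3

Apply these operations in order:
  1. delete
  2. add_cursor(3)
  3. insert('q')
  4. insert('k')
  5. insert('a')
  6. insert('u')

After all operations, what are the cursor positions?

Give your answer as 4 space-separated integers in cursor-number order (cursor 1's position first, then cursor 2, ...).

Answer: 4 13 13 19

Derivation:
After op 1 (delete): buffer="ppy" (len 3), cursors c1@0 c2@1 c3@1, authorship ...
After op 2 (add_cursor(3)): buffer="ppy" (len 3), cursors c1@0 c2@1 c3@1 c4@3, authorship ...
After op 3 (insert('q')): buffer="qpqqpyq" (len 7), cursors c1@1 c2@4 c3@4 c4@7, authorship 1.23..4
After op 4 (insert('k')): buffer="qkpqqkkpyqk" (len 11), cursors c1@2 c2@7 c3@7 c4@11, authorship 11.2323..44
After op 5 (insert('a')): buffer="qkapqqkkaapyqka" (len 15), cursors c1@3 c2@10 c3@10 c4@15, authorship 111.232323..444
After op 6 (insert('u')): buffer="qkaupqqkkaauupyqkau" (len 19), cursors c1@4 c2@13 c3@13 c4@19, authorship 1111.23232323..4444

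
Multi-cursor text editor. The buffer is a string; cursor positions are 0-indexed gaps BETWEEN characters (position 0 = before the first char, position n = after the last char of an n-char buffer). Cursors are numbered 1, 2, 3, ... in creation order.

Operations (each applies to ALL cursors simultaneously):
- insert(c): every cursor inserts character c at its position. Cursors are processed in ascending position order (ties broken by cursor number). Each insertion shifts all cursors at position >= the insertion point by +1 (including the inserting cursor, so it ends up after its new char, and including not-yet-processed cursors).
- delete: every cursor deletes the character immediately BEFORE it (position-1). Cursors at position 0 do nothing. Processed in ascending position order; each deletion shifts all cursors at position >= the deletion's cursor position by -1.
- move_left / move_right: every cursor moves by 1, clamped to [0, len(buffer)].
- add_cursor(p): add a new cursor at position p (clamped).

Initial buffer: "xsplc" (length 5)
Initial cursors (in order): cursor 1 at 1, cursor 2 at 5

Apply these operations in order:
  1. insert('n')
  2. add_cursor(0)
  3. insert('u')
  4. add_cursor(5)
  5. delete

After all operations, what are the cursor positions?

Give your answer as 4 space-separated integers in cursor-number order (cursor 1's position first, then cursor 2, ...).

Answer: 2 6 0 2

Derivation:
After op 1 (insert('n')): buffer="xnsplcn" (len 7), cursors c1@2 c2@7, authorship .1....2
After op 2 (add_cursor(0)): buffer="xnsplcn" (len 7), cursors c3@0 c1@2 c2@7, authorship .1....2
After op 3 (insert('u')): buffer="uxnusplcnu" (len 10), cursors c3@1 c1@4 c2@10, authorship 3.11....22
After op 4 (add_cursor(5)): buffer="uxnusplcnu" (len 10), cursors c3@1 c1@4 c4@5 c2@10, authorship 3.11....22
After op 5 (delete): buffer="xnplcn" (len 6), cursors c3@0 c1@2 c4@2 c2@6, authorship .1...2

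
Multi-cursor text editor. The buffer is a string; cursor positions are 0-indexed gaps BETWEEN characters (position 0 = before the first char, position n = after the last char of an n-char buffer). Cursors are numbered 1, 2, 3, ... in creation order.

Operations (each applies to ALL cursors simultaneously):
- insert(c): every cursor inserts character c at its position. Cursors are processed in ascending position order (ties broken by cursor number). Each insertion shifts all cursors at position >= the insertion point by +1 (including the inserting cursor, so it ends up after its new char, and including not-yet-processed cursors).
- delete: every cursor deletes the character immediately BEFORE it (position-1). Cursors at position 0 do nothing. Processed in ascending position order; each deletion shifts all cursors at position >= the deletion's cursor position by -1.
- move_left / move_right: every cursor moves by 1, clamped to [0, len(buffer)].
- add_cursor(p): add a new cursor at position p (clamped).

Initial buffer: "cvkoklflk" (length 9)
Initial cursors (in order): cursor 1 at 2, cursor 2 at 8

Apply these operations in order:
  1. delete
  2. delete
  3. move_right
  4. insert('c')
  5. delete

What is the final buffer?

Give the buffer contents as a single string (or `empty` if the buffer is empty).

Answer: koklk

Derivation:
After op 1 (delete): buffer="ckoklfk" (len 7), cursors c1@1 c2@6, authorship .......
After op 2 (delete): buffer="koklk" (len 5), cursors c1@0 c2@4, authorship .....
After op 3 (move_right): buffer="koklk" (len 5), cursors c1@1 c2@5, authorship .....
After op 4 (insert('c')): buffer="kcoklkc" (len 7), cursors c1@2 c2@7, authorship .1....2
After op 5 (delete): buffer="koklk" (len 5), cursors c1@1 c2@5, authorship .....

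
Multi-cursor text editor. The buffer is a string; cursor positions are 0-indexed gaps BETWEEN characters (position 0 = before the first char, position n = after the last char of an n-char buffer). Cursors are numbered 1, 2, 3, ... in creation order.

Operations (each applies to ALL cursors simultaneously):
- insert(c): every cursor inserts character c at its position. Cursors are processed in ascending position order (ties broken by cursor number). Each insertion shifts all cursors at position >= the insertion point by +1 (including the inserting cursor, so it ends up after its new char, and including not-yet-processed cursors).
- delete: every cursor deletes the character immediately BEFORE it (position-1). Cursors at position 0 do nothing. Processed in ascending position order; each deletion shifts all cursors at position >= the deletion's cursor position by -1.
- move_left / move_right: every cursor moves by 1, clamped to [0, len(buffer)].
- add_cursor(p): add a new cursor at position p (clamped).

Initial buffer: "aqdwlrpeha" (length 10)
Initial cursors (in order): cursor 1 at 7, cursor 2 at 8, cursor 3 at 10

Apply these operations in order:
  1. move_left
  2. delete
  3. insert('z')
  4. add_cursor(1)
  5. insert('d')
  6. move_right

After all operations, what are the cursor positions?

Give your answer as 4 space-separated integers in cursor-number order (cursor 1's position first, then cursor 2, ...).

After op 1 (move_left): buffer="aqdwlrpeha" (len 10), cursors c1@6 c2@7 c3@9, authorship ..........
After op 2 (delete): buffer="aqdwlea" (len 7), cursors c1@5 c2@5 c3@6, authorship .......
After op 3 (insert('z')): buffer="aqdwlzzeza" (len 10), cursors c1@7 c2@7 c3@9, authorship .....12.3.
After op 4 (add_cursor(1)): buffer="aqdwlzzeza" (len 10), cursors c4@1 c1@7 c2@7 c3@9, authorship .....12.3.
After op 5 (insert('d')): buffer="adqdwlzzddezda" (len 14), cursors c4@2 c1@10 c2@10 c3@13, authorship .4....1212.33.
After op 6 (move_right): buffer="adqdwlzzddezda" (len 14), cursors c4@3 c1@11 c2@11 c3@14, authorship .4....1212.33.

Answer: 11 11 14 3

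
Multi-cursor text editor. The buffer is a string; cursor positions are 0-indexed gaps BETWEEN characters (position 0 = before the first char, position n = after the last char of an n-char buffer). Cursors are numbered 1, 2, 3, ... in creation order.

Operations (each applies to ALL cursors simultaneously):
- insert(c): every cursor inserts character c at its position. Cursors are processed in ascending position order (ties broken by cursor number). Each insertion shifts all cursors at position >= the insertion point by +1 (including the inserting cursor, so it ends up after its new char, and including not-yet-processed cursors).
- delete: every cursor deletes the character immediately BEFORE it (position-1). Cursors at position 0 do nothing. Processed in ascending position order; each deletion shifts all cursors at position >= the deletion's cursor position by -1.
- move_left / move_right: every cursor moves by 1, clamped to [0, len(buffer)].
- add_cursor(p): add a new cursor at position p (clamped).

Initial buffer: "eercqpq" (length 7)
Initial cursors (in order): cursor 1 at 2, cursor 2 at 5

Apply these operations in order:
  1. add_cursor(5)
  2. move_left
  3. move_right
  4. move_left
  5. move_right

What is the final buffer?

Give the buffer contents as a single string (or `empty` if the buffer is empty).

After op 1 (add_cursor(5)): buffer="eercqpq" (len 7), cursors c1@2 c2@5 c3@5, authorship .......
After op 2 (move_left): buffer="eercqpq" (len 7), cursors c1@1 c2@4 c3@4, authorship .......
After op 3 (move_right): buffer="eercqpq" (len 7), cursors c1@2 c2@5 c3@5, authorship .......
After op 4 (move_left): buffer="eercqpq" (len 7), cursors c1@1 c2@4 c3@4, authorship .......
After op 5 (move_right): buffer="eercqpq" (len 7), cursors c1@2 c2@5 c3@5, authorship .......

Answer: eercqpq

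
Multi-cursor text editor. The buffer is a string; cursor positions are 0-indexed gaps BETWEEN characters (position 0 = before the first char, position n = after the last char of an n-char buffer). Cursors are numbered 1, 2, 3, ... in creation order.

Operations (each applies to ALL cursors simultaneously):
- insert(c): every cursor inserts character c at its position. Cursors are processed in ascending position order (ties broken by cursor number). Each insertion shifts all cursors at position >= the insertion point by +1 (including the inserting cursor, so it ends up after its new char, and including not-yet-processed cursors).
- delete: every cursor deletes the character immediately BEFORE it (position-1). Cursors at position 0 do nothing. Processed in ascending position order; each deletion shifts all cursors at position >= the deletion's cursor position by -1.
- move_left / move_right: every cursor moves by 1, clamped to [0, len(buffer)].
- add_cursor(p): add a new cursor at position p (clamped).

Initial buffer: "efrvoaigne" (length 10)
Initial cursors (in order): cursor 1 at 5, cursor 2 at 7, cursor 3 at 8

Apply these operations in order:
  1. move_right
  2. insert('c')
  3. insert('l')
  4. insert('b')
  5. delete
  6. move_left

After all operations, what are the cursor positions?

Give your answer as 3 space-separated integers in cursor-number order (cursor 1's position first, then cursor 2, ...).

After op 1 (move_right): buffer="efrvoaigne" (len 10), cursors c1@6 c2@8 c3@9, authorship ..........
After op 2 (insert('c')): buffer="efrvoacigcnce" (len 13), cursors c1@7 c2@10 c3@12, authorship ......1..2.3.
After op 3 (insert('l')): buffer="efrvoacligclncle" (len 16), cursors c1@8 c2@12 c3@15, authorship ......11..22.33.
After op 4 (insert('b')): buffer="efrvoaclbigclbnclbe" (len 19), cursors c1@9 c2@14 c3@18, authorship ......111..222.333.
After op 5 (delete): buffer="efrvoacligclncle" (len 16), cursors c1@8 c2@12 c3@15, authorship ......11..22.33.
After op 6 (move_left): buffer="efrvoacligclncle" (len 16), cursors c1@7 c2@11 c3@14, authorship ......11..22.33.

Answer: 7 11 14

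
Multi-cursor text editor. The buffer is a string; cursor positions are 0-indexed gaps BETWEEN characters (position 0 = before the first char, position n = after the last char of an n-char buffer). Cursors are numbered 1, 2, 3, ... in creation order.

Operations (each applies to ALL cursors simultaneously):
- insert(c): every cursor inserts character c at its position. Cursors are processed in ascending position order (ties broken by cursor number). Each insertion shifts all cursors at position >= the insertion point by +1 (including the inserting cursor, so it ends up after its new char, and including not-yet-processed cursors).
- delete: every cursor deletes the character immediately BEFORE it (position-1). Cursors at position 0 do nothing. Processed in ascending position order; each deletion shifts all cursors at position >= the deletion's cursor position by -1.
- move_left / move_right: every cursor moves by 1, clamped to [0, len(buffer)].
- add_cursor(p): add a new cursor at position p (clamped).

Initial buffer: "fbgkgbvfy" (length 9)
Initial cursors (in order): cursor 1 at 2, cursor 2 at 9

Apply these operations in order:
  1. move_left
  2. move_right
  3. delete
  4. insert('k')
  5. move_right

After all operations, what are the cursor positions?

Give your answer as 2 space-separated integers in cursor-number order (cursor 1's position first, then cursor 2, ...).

Answer: 3 9

Derivation:
After op 1 (move_left): buffer="fbgkgbvfy" (len 9), cursors c1@1 c2@8, authorship .........
After op 2 (move_right): buffer="fbgkgbvfy" (len 9), cursors c1@2 c2@9, authorship .........
After op 3 (delete): buffer="fgkgbvf" (len 7), cursors c1@1 c2@7, authorship .......
After op 4 (insert('k')): buffer="fkgkgbvfk" (len 9), cursors c1@2 c2@9, authorship .1......2
After op 5 (move_right): buffer="fkgkgbvfk" (len 9), cursors c1@3 c2@9, authorship .1......2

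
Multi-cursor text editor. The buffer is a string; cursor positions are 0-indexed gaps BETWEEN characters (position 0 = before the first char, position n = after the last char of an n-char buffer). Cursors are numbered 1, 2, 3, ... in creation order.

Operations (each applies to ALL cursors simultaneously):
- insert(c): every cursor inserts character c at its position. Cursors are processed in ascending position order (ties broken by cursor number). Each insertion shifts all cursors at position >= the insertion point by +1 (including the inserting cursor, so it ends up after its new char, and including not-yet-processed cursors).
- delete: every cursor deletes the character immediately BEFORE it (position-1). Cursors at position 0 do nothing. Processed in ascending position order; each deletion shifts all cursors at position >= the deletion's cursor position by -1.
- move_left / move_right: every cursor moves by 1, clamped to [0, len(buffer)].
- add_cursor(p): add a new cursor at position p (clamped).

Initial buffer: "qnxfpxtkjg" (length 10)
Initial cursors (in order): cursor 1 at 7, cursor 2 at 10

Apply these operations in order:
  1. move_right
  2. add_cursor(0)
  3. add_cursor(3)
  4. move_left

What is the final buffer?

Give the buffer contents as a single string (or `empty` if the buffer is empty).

After op 1 (move_right): buffer="qnxfpxtkjg" (len 10), cursors c1@8 c2@10, authorship ..........
After op 2 (add_cursor(0)): buffer="qnxfpxtkjg" (len 10), cursors c3@0 c1@8 c2@10, authorship ..........
After op 3 (add_cursor(3)): buffer="qnxfpxtkjg" (len 10), cursors c3@0 c4@3 c1@8 c2@10, authorship ..........
After op 4 (move_left): buffer="qnxfpxtkjg" (len 10), cursors c3@0 c4@2 c1@7 c2@9, authorship ..........

Answer: qnxfpxtkjg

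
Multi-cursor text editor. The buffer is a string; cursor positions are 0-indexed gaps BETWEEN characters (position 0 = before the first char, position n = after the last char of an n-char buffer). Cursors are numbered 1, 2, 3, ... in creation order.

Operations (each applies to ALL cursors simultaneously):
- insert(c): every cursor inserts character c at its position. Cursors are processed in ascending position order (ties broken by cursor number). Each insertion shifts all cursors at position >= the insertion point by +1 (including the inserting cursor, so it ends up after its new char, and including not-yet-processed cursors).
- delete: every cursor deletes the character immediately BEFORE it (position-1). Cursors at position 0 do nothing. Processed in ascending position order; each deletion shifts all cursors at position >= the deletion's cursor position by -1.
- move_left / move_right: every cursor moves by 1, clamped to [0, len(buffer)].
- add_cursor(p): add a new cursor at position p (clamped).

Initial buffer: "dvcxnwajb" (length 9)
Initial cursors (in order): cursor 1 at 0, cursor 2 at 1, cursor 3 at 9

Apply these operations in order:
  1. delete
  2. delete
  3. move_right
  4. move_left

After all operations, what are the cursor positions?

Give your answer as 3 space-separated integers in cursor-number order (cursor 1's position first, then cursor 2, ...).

After op 1 (delete): buffer="vcxnwaj" (len 7), cursors c1@0 c2@0 c3@7, authorship .......
After op 2 (delete): buffer="vcxnwa" (len 6), cursors c1@0 c2@0 c3@6, authorship ......
After op 3 (move_right): buffer="vcxnwa" (len 6), cursors c1@1 c2@1 c3@6, authorship ......
After op 4 (move_left): buffer="vcxnwa" (len 6), cursors c1@0 c2@0 c3@5, authorship ......

Answer: 0 0 5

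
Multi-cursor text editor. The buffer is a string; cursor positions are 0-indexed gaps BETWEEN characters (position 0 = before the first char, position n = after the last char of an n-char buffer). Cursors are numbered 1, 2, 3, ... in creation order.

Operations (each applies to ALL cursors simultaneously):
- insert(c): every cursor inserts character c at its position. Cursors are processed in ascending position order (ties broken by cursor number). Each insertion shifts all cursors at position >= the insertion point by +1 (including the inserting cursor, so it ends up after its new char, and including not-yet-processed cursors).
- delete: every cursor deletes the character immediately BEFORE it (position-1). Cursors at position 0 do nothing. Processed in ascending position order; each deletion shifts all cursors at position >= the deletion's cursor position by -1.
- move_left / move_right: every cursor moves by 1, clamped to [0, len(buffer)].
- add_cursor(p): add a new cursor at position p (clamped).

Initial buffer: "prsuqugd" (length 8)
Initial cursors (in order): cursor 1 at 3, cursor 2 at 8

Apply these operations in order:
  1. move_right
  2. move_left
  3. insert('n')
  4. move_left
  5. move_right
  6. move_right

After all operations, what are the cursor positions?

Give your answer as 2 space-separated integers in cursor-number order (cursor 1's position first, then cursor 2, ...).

After op 1 (move_right): buffer="prsuqugd" (len 8), cursors c1@4 c2@8, authorship ........
After op 2 (move_left): buffer="prsuqugd" (len 8), cursors c1@3 c2@7, authorship ........
After op 3 (insert('n')): buffer="prsnuqugnd" (len 10), cursors c1@4 c2@9, authorship ...1....2.
After op 4 (move_left): buffer="prsnuqugnd" (len 10), cursors c1@3 c2@8, authorship ...1....2.
After op 5 (move_right): buffer="prsnuqugnd" (len 10), cursors c1@4 c2@9, authorship ...1....2.
After op 6 (move_right): buffer="prsnuqugnd" (len 10), cursors c1@5 c2@10, authorship ...1....2.

Answer: 5 10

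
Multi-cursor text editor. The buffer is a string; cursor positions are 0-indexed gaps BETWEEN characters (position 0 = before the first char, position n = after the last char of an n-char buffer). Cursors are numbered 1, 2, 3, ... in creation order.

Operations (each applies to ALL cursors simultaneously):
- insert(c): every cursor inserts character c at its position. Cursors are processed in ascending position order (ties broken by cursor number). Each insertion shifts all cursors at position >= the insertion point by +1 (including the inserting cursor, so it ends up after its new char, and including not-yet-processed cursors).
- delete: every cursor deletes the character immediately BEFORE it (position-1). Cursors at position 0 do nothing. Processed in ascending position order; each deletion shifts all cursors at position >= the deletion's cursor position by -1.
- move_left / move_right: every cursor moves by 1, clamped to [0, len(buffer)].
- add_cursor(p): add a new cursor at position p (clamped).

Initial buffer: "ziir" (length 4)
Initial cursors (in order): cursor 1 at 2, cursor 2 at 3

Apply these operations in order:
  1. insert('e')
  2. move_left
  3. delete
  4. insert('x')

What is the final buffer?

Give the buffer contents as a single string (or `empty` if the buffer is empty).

Answer: zxexer

Derivation:
After op 1 (insert('e')): buffer="zieier" (len 6), cursors c1@3 c2@5, authorship ..1.2.
After op 2 (move_left): buffer="zieier" (len 6), cursors c1@2 c2@4, authorship ..1.2.
After op 3 (delete): buffer="zeer" (len 4), cursors c1@1 c2@2, authorship .12.
After op 4 (insert('x')): buffer="zxexer" (len 6), cursors c1@2 c2@4, authorship .1122.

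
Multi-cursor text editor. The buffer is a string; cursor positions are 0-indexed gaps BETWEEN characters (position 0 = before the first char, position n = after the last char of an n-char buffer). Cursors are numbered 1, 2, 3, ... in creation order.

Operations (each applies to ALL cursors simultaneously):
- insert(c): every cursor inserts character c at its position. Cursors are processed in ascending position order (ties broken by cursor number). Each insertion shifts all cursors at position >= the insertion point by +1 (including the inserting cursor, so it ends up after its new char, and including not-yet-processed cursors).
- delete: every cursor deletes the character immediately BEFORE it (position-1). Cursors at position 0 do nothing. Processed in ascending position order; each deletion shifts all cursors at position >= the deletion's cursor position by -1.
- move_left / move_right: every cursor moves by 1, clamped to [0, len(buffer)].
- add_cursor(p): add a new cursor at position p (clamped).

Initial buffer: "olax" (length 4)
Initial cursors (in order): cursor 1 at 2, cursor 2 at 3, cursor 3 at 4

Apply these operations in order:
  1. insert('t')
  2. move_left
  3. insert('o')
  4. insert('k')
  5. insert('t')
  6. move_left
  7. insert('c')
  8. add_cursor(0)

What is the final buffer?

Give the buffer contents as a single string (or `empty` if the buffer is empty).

Answer: olokcttaokcttxokctt

Derivation:
After op 1 (insert('t')): buffer="oltatxt" (len 7), cursors c1@3 c2@5 c3@7, authorship ..1.2.3
After op 2 (move_left): buffer="oltatxt" (len 7), cursors c1@2 c2@4 c3@6, authorship ..1.2.3
After op 3 (insert('o')): buffer="olotaotxot" (len 10), cursors c1@3 c2@6 c3@9, authorship ..11.22.33
After op 4 (insert('k')): buffer="oloktaoktxokt" (len 13), cursors c1@4 c2@8 c3@12, authorship ..111.222.333
After op 5 (insert('t')): buffer="olokttaokttxoktt" (len 16), cursors c1@5 c2@10 c3@15, authorship ..1111.2222.3333
After op 6 (move_left): buffer="olokttaokttxoktt" (len 16), cursors c1@4 c2@9 c3@14, authorship ..1111.2222.3333
After op 7 (insert('c')): buffer="olokcttaokcttxokctt" (len 19), cursors c1@5 c2@11 c3@17, authorship ..11111.22222.33333
After op 8 (add_cursor(0)): buffer="olokcttaokcttxokctt" (len 19), cursors c4@0 c1@5 c2@11 c3@17, authorship ..11111.22222.33333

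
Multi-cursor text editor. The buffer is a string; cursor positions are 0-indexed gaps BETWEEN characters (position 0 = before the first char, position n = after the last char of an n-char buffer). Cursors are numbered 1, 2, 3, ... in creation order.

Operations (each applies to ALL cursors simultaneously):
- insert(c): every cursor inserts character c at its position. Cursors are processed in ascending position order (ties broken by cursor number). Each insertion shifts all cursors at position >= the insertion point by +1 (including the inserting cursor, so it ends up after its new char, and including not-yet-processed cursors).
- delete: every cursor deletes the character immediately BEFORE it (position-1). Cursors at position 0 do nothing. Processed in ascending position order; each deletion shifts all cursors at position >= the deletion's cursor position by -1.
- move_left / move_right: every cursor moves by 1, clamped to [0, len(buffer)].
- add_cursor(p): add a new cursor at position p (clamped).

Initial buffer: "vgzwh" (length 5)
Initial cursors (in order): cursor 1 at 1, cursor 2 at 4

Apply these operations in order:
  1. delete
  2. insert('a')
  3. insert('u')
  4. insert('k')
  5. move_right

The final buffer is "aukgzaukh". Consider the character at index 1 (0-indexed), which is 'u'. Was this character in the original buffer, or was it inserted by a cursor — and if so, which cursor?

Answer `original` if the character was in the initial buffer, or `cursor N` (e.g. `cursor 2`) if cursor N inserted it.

After op 1 (delete): buffer="gzh" (len 3), cursors c1@0 c2@2, authorship ...
After op 2 (insert('a')): buffer="agzah" (len 5), cursors c1@1 c2@4, authorship 1..2.
After op 3 (insert('u')): buffer="augzauh" (len 7), cursors c1@2 c2@6, authorship 11..22.
After op 4 (insert('k')): buffer="aukgzaukh" (len 9), cursors c1@3 c2@8, authorship 111..222.
After op 5 (move_right): buffer="aukgzaukh" (len 9), cursors c1@4 c2@9, authorship 111..222.
Authorship (.=original, N=cursor N): 1 1 1 . . 2 2 2 .
Index 1: author = 1

Answer: cursor 1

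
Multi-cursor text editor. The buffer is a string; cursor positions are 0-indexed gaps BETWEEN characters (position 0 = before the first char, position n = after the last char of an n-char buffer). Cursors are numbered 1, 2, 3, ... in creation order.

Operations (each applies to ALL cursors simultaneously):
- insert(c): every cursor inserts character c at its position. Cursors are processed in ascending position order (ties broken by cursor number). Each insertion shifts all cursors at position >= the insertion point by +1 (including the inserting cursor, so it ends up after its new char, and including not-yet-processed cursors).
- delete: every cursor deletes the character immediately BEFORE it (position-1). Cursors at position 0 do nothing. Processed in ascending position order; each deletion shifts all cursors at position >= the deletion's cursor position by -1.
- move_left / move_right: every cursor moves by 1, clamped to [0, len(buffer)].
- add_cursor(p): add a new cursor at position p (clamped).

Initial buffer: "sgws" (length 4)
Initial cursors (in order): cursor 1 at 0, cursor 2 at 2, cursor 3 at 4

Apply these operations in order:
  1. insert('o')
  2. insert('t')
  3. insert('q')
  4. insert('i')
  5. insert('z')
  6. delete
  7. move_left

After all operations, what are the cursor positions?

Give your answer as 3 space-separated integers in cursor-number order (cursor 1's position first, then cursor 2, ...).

Answer: 3 9 15

Derivation:
After op 1 (insert('o')): buffer="osgowso" (len 7), cursors c1@1 c2@4 c3@7, authorship 1..2..3
After op 2 (insert('t')): buffer="otsgotwsot" (len 10), cursors c1@2 c2@6 c3@10, authorship 11..22..33
After op 3 (insert('q')): buffer="otqsgotqwsotq" (len 13), cursors c1@3 c2@8 c3@13, authorship 111..222..333
After op 4 (insert('i')): buffer="otqisgotqiwsotqi" (len 16), cursors c1@4 c2@10 c3@16, authorship 1111..2222..3333
After op 5 (insert('z')): buffer="otqizsgotqizwsotqiz" (len 19), cursors c1@5 c2@12 c3@19, authorship 11111..22222..33333
After op 6 (delete): buffer="otqisgotqiwsotqi" (len 16), cursors c1@4 c2@10 c3@16, authorship 1111..2222..3333
After op 7 (move_left): buffer="otqisgotqiwsotqi" (len 16), cursors c1@3 c2@9 c3@15, authorship 1111..2222..3333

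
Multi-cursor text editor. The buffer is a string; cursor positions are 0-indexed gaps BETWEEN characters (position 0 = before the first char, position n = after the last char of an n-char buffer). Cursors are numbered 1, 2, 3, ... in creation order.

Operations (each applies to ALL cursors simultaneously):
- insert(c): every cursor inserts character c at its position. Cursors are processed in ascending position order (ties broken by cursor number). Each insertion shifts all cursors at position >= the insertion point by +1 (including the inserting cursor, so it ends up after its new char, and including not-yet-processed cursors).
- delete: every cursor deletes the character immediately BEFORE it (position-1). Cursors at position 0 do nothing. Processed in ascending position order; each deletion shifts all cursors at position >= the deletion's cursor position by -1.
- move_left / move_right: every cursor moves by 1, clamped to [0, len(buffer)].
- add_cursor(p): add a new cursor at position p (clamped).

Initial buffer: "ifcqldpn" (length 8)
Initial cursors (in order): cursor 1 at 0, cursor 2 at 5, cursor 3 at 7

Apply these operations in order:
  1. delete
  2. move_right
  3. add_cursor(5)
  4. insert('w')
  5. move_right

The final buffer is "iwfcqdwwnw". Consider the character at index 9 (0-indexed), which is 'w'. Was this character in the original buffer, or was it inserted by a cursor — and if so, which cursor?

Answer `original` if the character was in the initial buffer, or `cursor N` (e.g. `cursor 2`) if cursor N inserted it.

After op 1 (delete): buffer="ifcqdn" (len 6), cursors c1@0 c2@4 c3@5, authorship ......
After op 2 (move_right): buffer="ifcqdn" (len 6), cursors c1@1 c2@5 c3@6, authorship ......
After op 3 (add_cursor(5)): buffer="ifcqdn" (len 6), cursors c1@1 c2@5 c4@5 c3@6, authorship ......
After op 4 (insert('w')): buffer="iwfcqdwwnw" (len 10), cursors c1@2 c2@8 c4@8 c3@10, authorship .1....24.3
After op 5 (move_right): buffer="iwfcqdwwnw" (len 10), cursors c1@3 c2@9 c4@9 c3@10, authorship .1....24.3
Authorship (.=original, N=cursor N): . 1 . . . . 2 4 . 3
Index 9: author = 3

Answer: cursor 3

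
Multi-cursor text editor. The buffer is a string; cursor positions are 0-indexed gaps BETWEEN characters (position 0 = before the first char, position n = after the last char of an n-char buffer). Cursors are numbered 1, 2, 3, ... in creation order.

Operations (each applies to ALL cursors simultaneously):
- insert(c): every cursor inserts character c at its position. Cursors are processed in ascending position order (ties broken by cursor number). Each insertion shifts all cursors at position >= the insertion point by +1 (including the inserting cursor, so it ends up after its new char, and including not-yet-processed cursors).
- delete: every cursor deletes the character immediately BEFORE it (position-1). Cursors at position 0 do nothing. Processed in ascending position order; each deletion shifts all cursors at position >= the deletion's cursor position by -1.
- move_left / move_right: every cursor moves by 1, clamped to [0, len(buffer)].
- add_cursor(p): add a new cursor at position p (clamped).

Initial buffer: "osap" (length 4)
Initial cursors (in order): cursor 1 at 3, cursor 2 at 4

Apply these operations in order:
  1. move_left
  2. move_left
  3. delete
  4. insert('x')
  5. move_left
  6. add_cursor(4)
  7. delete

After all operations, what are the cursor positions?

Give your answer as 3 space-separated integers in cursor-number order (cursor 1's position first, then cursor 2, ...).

After op 1 (move_left): buffer="osap" (len 4), cursors c1@2 c2@3, authorship ....
After op 2 (move_left): buffer="osap" (len 4), cursors c1@1 c2@2, authorship ....
After op 3 (delete): buffer="ap" (len 2), cursors c1@0 c2@0, authorship ..
After op 4 (insert('x')): buffer="xxap" (len 4), cursors c1@2 c2@2, authorship 12..
After op 5 (move_left): buffer="xxap" (len 4), cursors c1@1 c2@1, authorship 12..
After op 6 (add_cursor(4)): buffer="xxap" (len 4), cursors c1@1 c2@1 c3@4, authorship 12..
After op 7 (delete): buffer="xa" (len 2), cursors c1@0 c2@0 c3@2, authorship 2.

Answer: 0 0 2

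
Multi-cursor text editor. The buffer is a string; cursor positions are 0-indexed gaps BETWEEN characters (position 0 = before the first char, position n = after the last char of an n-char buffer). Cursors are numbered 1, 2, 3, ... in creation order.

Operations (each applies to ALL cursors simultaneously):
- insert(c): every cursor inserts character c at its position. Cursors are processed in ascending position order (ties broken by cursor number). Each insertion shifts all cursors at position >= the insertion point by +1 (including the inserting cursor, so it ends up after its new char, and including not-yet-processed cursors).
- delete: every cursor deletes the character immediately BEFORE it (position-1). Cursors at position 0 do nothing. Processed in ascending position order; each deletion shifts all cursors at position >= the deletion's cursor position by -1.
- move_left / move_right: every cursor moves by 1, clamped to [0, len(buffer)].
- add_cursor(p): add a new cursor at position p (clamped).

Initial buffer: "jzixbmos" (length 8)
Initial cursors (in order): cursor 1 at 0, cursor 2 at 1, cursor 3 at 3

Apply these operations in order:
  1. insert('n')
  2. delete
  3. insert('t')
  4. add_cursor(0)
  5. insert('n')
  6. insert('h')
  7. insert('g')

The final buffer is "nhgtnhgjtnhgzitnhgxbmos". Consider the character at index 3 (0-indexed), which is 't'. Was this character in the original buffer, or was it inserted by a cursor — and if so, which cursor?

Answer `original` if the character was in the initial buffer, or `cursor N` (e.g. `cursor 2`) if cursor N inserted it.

After op 1 (insert('n')): buffer="njnzinxbmos" (len 11), cursors c1@1 c2@3 c3@6, authorship 1.2..3.....
After op 2 (delete): buffer="jzixbmos" (len 8), cursors c1@0 c2@1 c3@3, authorship ........
After op 3 (insert('t')): buffer="tjtzitxbmos" (len 11), cursors c1@1 c2@3 c3@6, authorship 1.2..3.....
After op 4 (add_cursor(0)): buffer="tjtzitxbmos" (len 11), cursors c4@0 c1@1 c2@3 c3@6, authorship 1.2..3.....
After op 5 (insert('n')): buffer="ntnjtnzitnxbmos" (len 15), cursors c4@1 c1@3 c2@6 c3@10, authorship 411.22..33.....
After op 6 (insert('h')): buffer="nhtnhjtnhzitnhxbmos" (len 19), cursors c4@2 c1@5 c2@9 c3@14, authorship 44111.222..333.....
After op 7 (insert('g')): buffer="nhgtnhgjtnhgzitnhgxbmos" (len 23), cursors c4@3 c1@7 c2@12 c3@18, authorship 4441111.2222..3333.....
Authorship (.=original, N=cursor N): 4 4 4 1 1 1 1 . 2 2 2 2 . . 3 3 3 3 . . . . .
Index 3: author = 1

Answer: cursor 1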